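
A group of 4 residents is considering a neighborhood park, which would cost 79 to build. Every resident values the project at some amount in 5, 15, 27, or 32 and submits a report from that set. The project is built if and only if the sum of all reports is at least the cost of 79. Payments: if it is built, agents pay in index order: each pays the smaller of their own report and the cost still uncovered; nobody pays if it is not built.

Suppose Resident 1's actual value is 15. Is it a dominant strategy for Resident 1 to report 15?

Consider the case where Resident 2 reports 15, Resident 3 reports 27 and Resident 4 reports 32.
Truthful report 15: project built, pays 15, utility 15 - 15 = 0.
Report 5 instead: project built, pays 5, utility 15 - 5 = 10.
Since 10 > 0, reporting 5 is strictly better here, so truthful reporting is not dominant.

No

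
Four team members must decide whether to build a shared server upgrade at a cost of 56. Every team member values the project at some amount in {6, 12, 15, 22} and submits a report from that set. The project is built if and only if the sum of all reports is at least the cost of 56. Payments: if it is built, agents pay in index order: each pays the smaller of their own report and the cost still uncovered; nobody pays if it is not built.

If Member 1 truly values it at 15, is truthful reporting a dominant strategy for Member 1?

No

Consider the case where Member 2 reports 6, Member 3 reports 22 and Member 4 reports 22.
Truthful report 15: project built, pays 15, utility 15 - 15 = 0.
Report 6 instead: project built, pays 6, utility 15 - 6 = 9.
Since 9 > 0, reporting 6 is strictly better here, so truthful reporting is not dominant.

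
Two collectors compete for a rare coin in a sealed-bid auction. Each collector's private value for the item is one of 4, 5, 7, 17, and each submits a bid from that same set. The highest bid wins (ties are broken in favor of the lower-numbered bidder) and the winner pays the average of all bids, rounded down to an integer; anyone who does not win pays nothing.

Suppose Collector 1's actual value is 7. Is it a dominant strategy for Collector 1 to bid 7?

Consider the case where Collector 2 bids 4.
Truthful bid 7: wins, pays 5, utility 7 - 5 = 2.
Bid 4 instead: wins, pays 4, utility 7 - 4 = 3.
Since 3 > 2, bidding 4 is strictly better here, so truthful bidding is not dominant.

No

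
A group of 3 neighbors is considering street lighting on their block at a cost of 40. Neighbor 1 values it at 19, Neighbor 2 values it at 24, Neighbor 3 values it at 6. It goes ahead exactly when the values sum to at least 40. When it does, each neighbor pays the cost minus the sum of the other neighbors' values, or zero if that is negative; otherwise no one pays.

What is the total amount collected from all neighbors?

Total value 49 ≥ cost 40, so it is built.
Neighbor 1: others sum to 30; max(0, 40 - 30) = 10.
Neighbor 2: others sum to 25; max(0, 40 - 25) = 15.
Neighbor 3: others sum to 43; max(0, 40 - 43) = 0.
Total collected = 10 + 15 + 0 = 25.

25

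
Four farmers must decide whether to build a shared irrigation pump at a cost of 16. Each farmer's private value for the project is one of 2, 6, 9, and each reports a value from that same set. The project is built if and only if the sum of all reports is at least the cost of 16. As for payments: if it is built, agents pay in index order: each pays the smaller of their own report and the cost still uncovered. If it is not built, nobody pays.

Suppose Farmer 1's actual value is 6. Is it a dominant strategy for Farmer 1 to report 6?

Consider the case where Farmer 2 reports 2, Farmer 3 reports 6 and Farmer 4 reports 6.
Truthful report 6: project built, pays 6, utility 6 - 6 = 0.
Report 2 instead: project built, pays 2, utility 6 - 2 = 4.
Since 4 > 0, reporting 2 is strictly better here, so truthful reporting is not dominant.

No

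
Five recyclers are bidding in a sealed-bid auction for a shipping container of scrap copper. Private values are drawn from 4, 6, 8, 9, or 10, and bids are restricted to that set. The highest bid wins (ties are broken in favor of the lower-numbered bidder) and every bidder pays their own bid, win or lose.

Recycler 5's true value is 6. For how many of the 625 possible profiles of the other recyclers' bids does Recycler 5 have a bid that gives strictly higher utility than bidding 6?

624

Others bid (4, 4, 4, 6): truth gives -6; bid 8 gives -2 > -6. Violating.
Others bid (4, 4, 4, 8): truth gives -6; bid 9 gives -3 > -6. Violating.
Others bid (4, 4, 4, 9): truth gives -6; bid 4 gives -4 > -6. Violating.
Others bid (4, 4, 4, 10): truth gives -6; bid 4 gives -4 > -6. Violating.
Others bid (4, 4, 4, 4): truth gives 0; no alternative beats it.
(Checking all 625 profiles: 624 have a profitable deviation, 1 does not.)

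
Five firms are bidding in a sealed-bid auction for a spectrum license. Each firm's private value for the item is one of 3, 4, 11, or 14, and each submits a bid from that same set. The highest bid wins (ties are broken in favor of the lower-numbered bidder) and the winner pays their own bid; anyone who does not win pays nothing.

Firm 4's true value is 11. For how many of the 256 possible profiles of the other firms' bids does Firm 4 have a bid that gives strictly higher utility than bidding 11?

Others bid (3, 3, 3, 3): truth gives 0; bid 4 gives 7 > 0. Violating.
Others bid (3, 3, 3, 4): truth gives 0; bid 4 gives 7 > 0. Violating.
Others bid (3, 3, 3, 11): truth gives 0; no alternative beats it.
Others bid (3, 3, 3, 14): truth gives 0; no alternative beats it.
(Checking all 256 profiles: 2 have a profitable deviation, 254 do not.)

2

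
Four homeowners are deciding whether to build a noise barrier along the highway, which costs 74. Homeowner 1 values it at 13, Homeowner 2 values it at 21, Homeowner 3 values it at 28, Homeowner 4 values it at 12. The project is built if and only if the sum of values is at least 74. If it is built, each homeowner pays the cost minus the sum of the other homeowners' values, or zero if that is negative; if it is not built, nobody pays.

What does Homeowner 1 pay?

13

Total value 74 ≥ cost 74, so the project is built.
The other homeowners' values sum to 61.
Cost minus that sum is 74 - 61 = 13.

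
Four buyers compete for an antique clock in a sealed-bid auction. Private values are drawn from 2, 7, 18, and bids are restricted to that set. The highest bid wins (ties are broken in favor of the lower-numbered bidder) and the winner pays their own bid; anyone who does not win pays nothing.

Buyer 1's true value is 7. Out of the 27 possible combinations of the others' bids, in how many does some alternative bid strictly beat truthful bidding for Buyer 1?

Others bid (2, 2, 2): truth gives 0; bid 2 gives 5 > 0. Violating.
Others bid (2, 2, 7): truth gives 0; no alternative beats it.
Others bid (2, 2, 18): truth gives 0; no alternative beats it.
(Checking all 27 profiles: 1 has a profitable deviation, 26 do not.)

1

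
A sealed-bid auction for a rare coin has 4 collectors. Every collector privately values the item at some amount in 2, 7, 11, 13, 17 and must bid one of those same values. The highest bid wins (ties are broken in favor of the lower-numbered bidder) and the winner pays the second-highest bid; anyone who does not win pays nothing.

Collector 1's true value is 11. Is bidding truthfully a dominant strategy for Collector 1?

Yes

Check each profile of the others' bids and compare truth against every alternative bid.
Others bid (2, 2, 2): truth gives 9, best alternative gives 9.
Others bid (2, 2, 7): truth gives 4, best alternative gives 4.
Others bid (2, 7, 2): truth gives 4, best alternative gives 4.
Others bid (2, 7, 7): truth gives 4, best alternative gives 4.
Others bid (7, 2, 2): truth gives 4, best alternative gives 4.
Others bid (7, 2, 7): truth gives 4, best alternative gives 4.
(Remaining 119 profiles checked similarly; truth is weakly best in each.)
In every case the truthful bid is at least as good as any alternative, so it is a dominant strategy.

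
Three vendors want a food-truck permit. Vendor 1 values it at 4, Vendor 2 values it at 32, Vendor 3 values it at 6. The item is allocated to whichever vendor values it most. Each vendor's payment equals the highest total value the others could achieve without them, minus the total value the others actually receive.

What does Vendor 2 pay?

6

Vendor 2 has the highest value and receives the item.
Without Vendor 2, the item would go to the next-highest value, 6, so the others could achieve 6.
With Vendor 2 present and winning, the others receive nothing, so their total is 0.
Payment = 6 - 0 = 6.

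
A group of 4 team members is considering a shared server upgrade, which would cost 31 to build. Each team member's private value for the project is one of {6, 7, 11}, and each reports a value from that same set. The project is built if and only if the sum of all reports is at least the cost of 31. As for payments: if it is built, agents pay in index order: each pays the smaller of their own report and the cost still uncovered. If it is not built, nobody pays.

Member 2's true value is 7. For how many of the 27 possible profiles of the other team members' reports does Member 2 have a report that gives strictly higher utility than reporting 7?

Others report (6, 11, 11): truth gives 0; report 6 gives 1 > 0. Violating.
Others report (7, 7, 11): truth gives 0; report 6 gives 1 > 0. Violating.
Others report (7, 11, 7): truth gives 0; report 6 gives 1 > 0. Violating.
Others report (7, 11, 11): truth gives 0; report 6 gives 1 > 0. Violating.
Others report (6, 6, 6): truth gives 0; no alternative beats it.
Others report (6, 6, 7): truth gives 0; no alternative beats it.
(Checking all 27 profiles: 10 have a profitable deviation, 17 do not.)

10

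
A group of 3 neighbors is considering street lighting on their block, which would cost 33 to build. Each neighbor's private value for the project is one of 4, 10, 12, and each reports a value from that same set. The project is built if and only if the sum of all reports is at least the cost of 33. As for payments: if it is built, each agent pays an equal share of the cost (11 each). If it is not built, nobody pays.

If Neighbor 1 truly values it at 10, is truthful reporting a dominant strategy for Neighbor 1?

No

Consider the case where Neighbor 2 reports 12 and Neighbor 3 reports 12.
Truthful report 10: project built, pays 11, utility 10 - 11 = -1.
Report 4 instead: project not built, utility 0.
Since 0 > -1, reporting 4 is strictly better here, so truthful reporting is not dominant.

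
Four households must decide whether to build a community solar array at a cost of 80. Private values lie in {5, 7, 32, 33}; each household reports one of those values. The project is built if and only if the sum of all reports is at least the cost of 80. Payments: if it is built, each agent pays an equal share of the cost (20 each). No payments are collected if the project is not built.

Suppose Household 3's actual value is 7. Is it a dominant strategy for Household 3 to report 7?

No

Consider the case where Household 1 reports 7, Household 2 reports 33 and Household 4 reports 33.
Truthful report 7: project built, pays 20, utility 7 - 20 = -13.
Report 5 instead: project not built, utility 0.
Since 0 > -13, reporting 5 is strictly better here, so truthful reporting is not dominant.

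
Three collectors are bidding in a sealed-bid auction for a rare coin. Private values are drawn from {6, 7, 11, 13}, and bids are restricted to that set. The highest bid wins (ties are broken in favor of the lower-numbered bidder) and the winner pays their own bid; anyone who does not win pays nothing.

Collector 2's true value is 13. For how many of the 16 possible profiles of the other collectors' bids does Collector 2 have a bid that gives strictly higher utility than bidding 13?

Others bid (6, 6): truth gives 0; bid 7 gives 6 > 0. Violating.
Others bid (6, 7): truth gives 0; bid 7 gives 6 > 0. Violating.
Others bid (6, 11): truth gives 0; bid 11 gives 2 > 0. Violating.
Others bid (7, 6): truth gives 0; bid 11 gives 2 > 0. Violating.
Others bid (6, 13): truth gives 0; no alternative beats it.
Others bid (7, 13): truth gives 0; no alternative beats it.
(Checking all 16 profiles: 6 have a profitable deviation, 10 do not.)

6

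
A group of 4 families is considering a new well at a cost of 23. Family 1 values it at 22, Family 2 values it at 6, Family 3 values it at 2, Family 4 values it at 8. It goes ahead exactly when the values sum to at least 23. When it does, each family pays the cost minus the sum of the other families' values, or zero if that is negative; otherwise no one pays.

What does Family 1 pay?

Total value 38 ≥ cost 23, so the project is built.
The other families' values sum to 16.
Cost minus that sum is 23 - 16 = 7.

7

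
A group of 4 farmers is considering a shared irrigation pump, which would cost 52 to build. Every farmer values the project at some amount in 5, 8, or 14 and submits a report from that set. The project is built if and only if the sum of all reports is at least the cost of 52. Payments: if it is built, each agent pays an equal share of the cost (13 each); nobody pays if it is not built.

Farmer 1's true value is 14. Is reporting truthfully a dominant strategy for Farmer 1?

Check each profile of the others' reports and compare truth against every alternative report.
Others report (14, 14, 14): truth gives 1, best alternative gives 0.
Others report (5, 5, 5): truth gives 0, best alternative gives 0.
Others report (5, 5, 8): truth gives 0, best alternative gives 0.
Others report (5, 5, 14): truth gives 0, best alternative gives 0.
Others report (5, 8, 5): truth gives 0, best alternative gives 0.
Others report (5, 8, 8): truth gives 0, best alternative gives 0.
(Remaining 21 profiles checked similarly; truth is weakly best in each.)
In every case the truthful report is at least as good as any alternative, so it is a dominant strategy.

Yes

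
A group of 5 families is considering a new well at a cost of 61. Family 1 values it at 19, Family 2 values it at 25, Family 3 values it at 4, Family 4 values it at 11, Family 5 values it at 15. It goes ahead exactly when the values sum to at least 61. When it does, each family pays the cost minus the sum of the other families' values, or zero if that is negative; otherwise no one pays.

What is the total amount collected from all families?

Total value 74 ≥ cost 61, so it is built.
Family 1: others sum to 55; max(0, 61 - 55) = 6.
Family 2: others sum to 49; max(0, 61 - 49) = 12.
Family 3: others sum to 70; max(0, 61 - 70) = 0.
Family 4: others sum to 63; max(0, 61 - 63) = 0.
Family 5: others sum to 59; max(0, 61 - 59) = 2.
Total collected = 6 + 12 + 0 + 0 + 2 = 20.

20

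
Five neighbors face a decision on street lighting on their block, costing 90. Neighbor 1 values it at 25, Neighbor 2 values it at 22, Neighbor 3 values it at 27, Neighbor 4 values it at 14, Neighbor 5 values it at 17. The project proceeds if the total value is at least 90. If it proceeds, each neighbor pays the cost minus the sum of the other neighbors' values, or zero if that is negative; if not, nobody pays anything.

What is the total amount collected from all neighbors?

Total value 105 ≥ cost 90, so it is built.
Neighbor 1: others sum to 80; max(0, 90 - 80) = 10.
Neighbor 2: others sum to 83; max(0, 90 - 83) = 7.
Neighbor 3: others sum to 78; max(0, 90 - 78) = 12.
Neighbor 4: others sum to 91; max(0, 90 - 91) = 0.
Neighbor 5: others sum to 88; max(0, 90 - 88) = 2.
Total collected = 10 + 7 + 12 + 0 + 2 = 31.

31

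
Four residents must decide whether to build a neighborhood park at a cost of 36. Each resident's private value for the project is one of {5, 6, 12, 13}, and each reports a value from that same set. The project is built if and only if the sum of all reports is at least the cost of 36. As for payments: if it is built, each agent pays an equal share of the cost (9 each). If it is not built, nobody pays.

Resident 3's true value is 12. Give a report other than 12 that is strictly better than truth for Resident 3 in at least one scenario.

Suppose Resident 1 reports 5, Resident 2 reports 5 and Resident 4 reports 13.
Report 12: project not built, utility 0.
Report 13: project built, pays 9, utility 12 - 9 = 3.
So reporting 13 beats truth here (3 > 0).

13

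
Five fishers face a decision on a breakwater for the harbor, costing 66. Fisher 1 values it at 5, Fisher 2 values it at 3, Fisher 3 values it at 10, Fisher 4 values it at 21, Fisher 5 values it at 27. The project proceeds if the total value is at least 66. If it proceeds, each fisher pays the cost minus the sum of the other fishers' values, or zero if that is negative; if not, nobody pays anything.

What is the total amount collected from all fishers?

Total value 66 ≥ cost 66, so it is built.
Fisher 1: others sum to 61; max(0, 66 - 61) = 5.
Fisher 2: others sum to 63; max(0, 66 - 63) = 3.
Fisher 3: others sum to 56; max(0, 66 - 56) = 10.
Fisher 4: others sum to 45; max(0, 66 - 45) = 21.
Fisher 5: others sum to 39; max(0, 66 - 39) = 27.
Total collected = 5 + 3 + 10 + 21 + 27 = 66.

66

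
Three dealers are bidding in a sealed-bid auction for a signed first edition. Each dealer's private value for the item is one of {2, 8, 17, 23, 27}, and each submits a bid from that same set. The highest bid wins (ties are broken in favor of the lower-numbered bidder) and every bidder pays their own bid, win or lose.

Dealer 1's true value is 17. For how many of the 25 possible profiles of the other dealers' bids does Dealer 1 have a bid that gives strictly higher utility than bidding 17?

Others bid (2, 2): truth gives 0; bid 2 gives 15 > 0. Violating.
Others bid (2, 8): truth gives 0; bid 8 gives 9 > 0. Violating.
Others bid (2, 23): truth gives -17; bid 2 gives -2 > -17. Violating.
Others bid (2, 27): truth gives -17; bid 2 gives -2 > -17. Violating.
Others bid (2, 17): truth gives 0; no alternative beats it.
Others bid (8, 17): truth gives 0; no alternative beats it.
(Checking all 25 profiles: 20 have a profitable deviation, 5 do not.)

20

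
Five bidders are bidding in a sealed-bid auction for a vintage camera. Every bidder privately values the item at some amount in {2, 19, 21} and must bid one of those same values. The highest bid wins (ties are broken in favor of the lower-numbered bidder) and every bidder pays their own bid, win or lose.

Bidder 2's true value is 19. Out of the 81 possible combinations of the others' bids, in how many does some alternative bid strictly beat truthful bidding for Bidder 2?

Others bid (2, 2, 2, 21): truth gives -19; bid 2 gives -2 > -19. Violating.
Others bid (2, 2, 19, 21): truth gives -19; bid 2 gives -2 > -19. Violating.
Others bid (2, 2, 21, 2): truth gives -19; bid 2 gives -2 > -19. Violating.
Others bid (2, 2, 21, 19): truth gives -19; bid 2 gives -2 > -19. Violating.
Others bid (2, 2, 2, 2): truth gives 0; no alternative beats it.
Others bid (2, 2, 2, 19): truth gives 0; no alternative beats it.
(Checking all 81 profiles: 73 have a profitable deviation, 8 do not.)

73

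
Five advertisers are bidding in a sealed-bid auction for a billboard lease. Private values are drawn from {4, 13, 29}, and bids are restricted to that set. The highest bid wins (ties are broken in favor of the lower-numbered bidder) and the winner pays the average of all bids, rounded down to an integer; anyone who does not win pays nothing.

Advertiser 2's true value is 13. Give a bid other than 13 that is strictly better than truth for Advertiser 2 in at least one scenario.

29

Suppose Advertiser 1 bids 13, Advertiser 3 bids 4, Advertiser 4 bids 4 and Advertiser 5 bids 4.
Bid 13: loses, pays 0, utility 0.
Bid 29: wins, pays 10, utility 13 - 10 = 3.
So bidding 29 beats truth here (3 > 0).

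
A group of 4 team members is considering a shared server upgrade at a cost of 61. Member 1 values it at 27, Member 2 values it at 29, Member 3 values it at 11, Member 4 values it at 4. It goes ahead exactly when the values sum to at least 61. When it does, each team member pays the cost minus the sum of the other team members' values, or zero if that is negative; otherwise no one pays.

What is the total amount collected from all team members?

37

Total value 71 ≥ cost 61, so it is built.
Member 1: others sum to 44; max(0, 61 - 44) = 17.
Member 2: others sum to 42; max(0, 61 - 42) = 19.
Member 3: others sum to 60; max(0, 61 - 60) = 1.
Member 4: others sum to 67; max(0, 61 - 67) = 0.
Total collected = 17 + 19 + 1 + 0 = 37.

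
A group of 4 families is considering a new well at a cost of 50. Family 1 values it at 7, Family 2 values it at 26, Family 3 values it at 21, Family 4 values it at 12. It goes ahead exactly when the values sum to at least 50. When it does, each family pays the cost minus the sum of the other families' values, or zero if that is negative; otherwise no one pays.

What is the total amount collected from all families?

Total value 66 ≥ cost 50, so it is built.
Family 1: others sum to 59; max(0, 50 - 59) = 0.
Family 2: others sum to 40; max(0, 50 - 40) = 10.
Family 3: others sum to 45; max(0, 50 - 45) = 5.
Family 4: others sum to 54; max(0, 50 - 54) = 0.
Total collected = 0 + 10 + 5 + 0 = 15.

15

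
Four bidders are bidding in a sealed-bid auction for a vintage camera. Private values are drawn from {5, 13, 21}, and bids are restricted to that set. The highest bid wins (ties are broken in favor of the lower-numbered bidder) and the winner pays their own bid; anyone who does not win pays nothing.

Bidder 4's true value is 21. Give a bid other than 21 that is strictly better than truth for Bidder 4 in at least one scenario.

Suppose Bidder 1 bids 5, Bidder 2 bids 5 and Bidder 3 bids 5.
Bid 21: wins, pays 21, utility 21 - 21 = 0.
Bid 13: wins, pays 13, utility 21 - 13 = 8.
So bidding 13 beats truth here (8 > 0).

13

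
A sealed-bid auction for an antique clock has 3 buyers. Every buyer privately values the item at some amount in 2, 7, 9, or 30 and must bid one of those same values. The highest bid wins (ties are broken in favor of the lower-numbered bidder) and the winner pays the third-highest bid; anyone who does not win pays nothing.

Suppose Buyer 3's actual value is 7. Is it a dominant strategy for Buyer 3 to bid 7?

Consider the case where Buyer 1 bids 2 and Buyer 2 bids 7.
Truthful bid 7: loses, pays 0, utility 0.
Bid 9 instead: wins, pays 2, utility 7 - 2 = 5.
Since 5 > 0, bidding 9 is strictly better here, so truthful bidding is not dominant.

No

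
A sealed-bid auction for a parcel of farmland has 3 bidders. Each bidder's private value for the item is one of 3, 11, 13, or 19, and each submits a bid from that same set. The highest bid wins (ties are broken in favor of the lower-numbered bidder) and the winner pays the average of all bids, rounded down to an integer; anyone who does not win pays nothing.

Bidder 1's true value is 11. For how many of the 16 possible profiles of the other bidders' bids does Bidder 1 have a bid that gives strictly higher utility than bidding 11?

Others bid (3, 3): truth gives 6; bid 3 gives 8 > 6. Violating.
Others bid (3, 13): truth gives 0; bid 13 gives 2 > 0. Violating.
Others bid (13, 3): truth gives 0; bid 13 gives 2 > 0. Violating.
Others bid (3, 11): truth gives 3; no alternative beats it.
Others bid (3, 19): truth gives 0; no alternative beats it.
(Checking all 16 profiles: 3 have a profitable deviation, 13 do not.)

3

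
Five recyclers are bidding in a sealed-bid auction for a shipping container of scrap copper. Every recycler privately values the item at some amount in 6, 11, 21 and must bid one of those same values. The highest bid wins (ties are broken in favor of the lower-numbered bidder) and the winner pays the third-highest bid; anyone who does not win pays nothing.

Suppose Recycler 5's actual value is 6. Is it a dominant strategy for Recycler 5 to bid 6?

Check each profile of the others' bids and compare truth against every alternative bid.
Others bid (6, 6, 6, 6): truth gives 0, best alternative gives 0.
Others bid (6, 6, 6, 11): truth gives 0, best alternative gives 0.
Others bid (6, 6, 6, 21): truth gives 0, best alternative gives 0.
Others bid (6, 6, 11, 6): truth gives 0, best alternative gives 0.
Others bid (6, 6, 11, 11): truth gives 0, best alternative gives 0.
Others bid (6, 6, 11, 21): truth gives 0, best alternative gives 0.
(Remaining 75 profiles checked similarly; truth is weakly best in each.)
In every case the truthful bid is at least as good as any alternative, so it is a dominant strategy.

Yes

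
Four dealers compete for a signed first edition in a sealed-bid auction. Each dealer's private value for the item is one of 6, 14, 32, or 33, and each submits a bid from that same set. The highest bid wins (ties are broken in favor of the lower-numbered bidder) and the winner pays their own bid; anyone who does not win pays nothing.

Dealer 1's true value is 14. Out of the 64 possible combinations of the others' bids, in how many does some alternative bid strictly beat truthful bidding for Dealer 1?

Others bid (6, 6, 6): truth gives 0; bid 6 gives 8 > 0. Violating.
Others bid (6, 6, 14): truth gives 0; no alternative beats it.
Others bid (6, 6, 32): truth gives 0; no alternative beats it.
(Checking all 64 profiles: 1 has a profitable deviation, 63 do not.)

1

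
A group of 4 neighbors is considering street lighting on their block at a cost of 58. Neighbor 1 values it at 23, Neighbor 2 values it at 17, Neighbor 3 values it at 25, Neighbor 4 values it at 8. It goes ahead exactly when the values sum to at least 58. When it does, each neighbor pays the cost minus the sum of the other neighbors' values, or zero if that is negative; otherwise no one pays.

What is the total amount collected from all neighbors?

Total value 73 ≥ cost 58, so it is built.
Neighbor 1: others sum to 50; max(0, 58 - 50) = 8.
Neighbor 2: others sum to 56; max(0, 58 - 56) = 2.
Neighbor 3: others sum to 48; max(0, 58 - 48) = 10.
Neighbor 4: others sum to 65; max(0, 58 - 65) = 0.
Total collected = 8 + 2 + 10 + 0 = 20.

20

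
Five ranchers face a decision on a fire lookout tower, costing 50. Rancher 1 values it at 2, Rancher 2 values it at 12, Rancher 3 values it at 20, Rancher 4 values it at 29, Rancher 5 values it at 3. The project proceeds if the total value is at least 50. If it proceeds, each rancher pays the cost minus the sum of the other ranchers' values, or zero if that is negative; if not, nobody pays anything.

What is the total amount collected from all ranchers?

Total value 66 ≥ cost 50, so it is built.
Rancher 1: others sum to 64; max(0, 50 - 64) = 0.
Rancher 2: others sum to 54; max(0, 50 - 54) = 0.
Rancher 3: others sum to 46; max(0, 50 - 46) = 4.
Rancher 4: others sum to 37; max(0, 50 - 37) = 13.
Rancher 5: others sum to 63; max(0, 50 - 63) = 0.
Total collected = 0 + 0 + 4 + 13 + 0 = 17.

17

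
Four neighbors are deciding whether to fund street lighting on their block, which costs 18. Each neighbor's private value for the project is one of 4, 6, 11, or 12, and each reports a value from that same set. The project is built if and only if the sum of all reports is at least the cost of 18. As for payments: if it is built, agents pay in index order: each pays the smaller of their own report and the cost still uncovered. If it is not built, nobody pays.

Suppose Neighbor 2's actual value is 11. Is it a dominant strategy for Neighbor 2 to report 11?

Consider the case where Neighbor 1 reports 4, Neighbor 3 reports 4 and Neighbor 4 reports 4.
Truthful report 11: project built, pays 11, utility 11 - 11 = 0.
Report 6 instead: project built, pays 6, utility 11 - 6 = 5.
Since 5 > 0, reporting 6 is strictly better here, so truthful reporting is not dominant.

No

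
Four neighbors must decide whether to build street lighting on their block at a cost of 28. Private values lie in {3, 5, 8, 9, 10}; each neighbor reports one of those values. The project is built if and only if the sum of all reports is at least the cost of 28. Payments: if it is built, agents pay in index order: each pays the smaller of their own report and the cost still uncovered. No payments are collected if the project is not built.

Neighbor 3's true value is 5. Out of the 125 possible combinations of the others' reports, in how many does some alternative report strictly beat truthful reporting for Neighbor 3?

Others report (5, 10, 10): truth gives 0; report 3 gives 2 > 0. Violating.
Others report (8, 8, 9): truth gives 0; report 3 gives 2 > 0. Violating.
Others report (8, 8, 10): truth gives 0; report 3 gives 2 > 0. Violating.
Others report (8, 9, 8): truth gives 0; report 3 gives 2 > 0. Violating.
Others report (3, 3, 3): truth gives 0; no alternative beats it.
Others report (3, 3, 5): truth gives 0; no alternative beats it.
(Checking all 125 profiles: 29 have a profitable deviation, 96 do not.)

29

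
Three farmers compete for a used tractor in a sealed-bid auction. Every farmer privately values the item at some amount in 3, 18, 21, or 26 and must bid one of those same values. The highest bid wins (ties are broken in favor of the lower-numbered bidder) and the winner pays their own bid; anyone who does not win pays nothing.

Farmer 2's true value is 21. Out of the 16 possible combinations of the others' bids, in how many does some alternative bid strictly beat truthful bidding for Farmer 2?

2

Others bid (3, 3): truth gives 0; bid 18 gives 3 > 0. Violating.
Others bid (3, 18): truth gives 0; bid 18 gives 3 > 0. Violating.
Others bid (3, 21): truth gives 0; no alternative beats it.
Others bid (3, 26): truth gives 0; no alternative beats it.
(Checking all 16 profiles: 2 have a profitable deviation, 14 do not.)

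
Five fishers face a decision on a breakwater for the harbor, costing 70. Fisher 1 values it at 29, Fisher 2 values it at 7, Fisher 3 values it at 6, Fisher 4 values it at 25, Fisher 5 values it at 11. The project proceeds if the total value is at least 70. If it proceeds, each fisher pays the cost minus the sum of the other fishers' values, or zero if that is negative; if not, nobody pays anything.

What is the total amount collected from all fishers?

41

Total value 78 ≥ cost 70, so it is built.
Fisher 1: others sum to 49; max(0, 70 - 49) = 21.
Fisher 2: others sum to 71; max(0, 70 - 71) = 0.
Fisher 3: others sum to 72; max(0, 70 - 72) = 0.
Fisher 4: others sum to 53; max(0, 70 - 53) = 17.
Fisher 5: others sum to 67; max(0, 70 - 67) = 3.
Total collected = 21 + 0 + 0 + 17 + 3 = 41.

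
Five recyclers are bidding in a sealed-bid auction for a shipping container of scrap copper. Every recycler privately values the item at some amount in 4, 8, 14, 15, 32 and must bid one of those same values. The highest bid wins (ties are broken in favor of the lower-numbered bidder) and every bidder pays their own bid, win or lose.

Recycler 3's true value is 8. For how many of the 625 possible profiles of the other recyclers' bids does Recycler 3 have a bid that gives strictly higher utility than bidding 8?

Others bid (4, 4, 4, 14): truth gives -8; bid 4 gives -4 > -8. Violating.
Others bid (4, 4, 4, 15): truth gives -8; bid 4 gives -4 > -8. Violating.
Others bid (4, 4, 4, 32): truth gives -8; bid 4 gives -4 > -8. Violating.
Others bid (4, 4, 8, 14): truth gives -8; bid 4 gives -4 > -8. Violating.
Others bid (4, 4, 4, 4): truth gives 0; no alternative beats it.
Others bid (4, 4, 4, 8): truth gives 0; no alternative beats it.
(Checking all 625 profiles: 621 have a profitable deviation, 4 do not.)

621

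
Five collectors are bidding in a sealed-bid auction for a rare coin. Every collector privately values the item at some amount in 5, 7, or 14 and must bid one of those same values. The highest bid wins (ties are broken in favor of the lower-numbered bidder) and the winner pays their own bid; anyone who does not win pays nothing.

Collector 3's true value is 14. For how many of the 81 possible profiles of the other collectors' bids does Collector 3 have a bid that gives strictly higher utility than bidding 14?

4

Others bid (5, 5, 5, 5): truth gives 0; bid 7 gives 7 > 0. Violating.
Others bid (5, 5, 5, 7): truth gives 0; bid 7 gives 7 > 0. Violating.
Others bid (5, 5, 7, 5): truth gives 0; bid 7 gives 7 > 0. Violating.
Others bid (5, 5, 7, 7): truth gives 0; bid 7 gives 7 > 0. Violating.
Others bid (5, 5, 5, 14): truth gives 0; no alternative beats it.
Others bid (5, 5, 7, 14): truth gives 0; no alternative beats it.
(Checking all 81 profiles: 4 have a profitable deviation, 77 do not.)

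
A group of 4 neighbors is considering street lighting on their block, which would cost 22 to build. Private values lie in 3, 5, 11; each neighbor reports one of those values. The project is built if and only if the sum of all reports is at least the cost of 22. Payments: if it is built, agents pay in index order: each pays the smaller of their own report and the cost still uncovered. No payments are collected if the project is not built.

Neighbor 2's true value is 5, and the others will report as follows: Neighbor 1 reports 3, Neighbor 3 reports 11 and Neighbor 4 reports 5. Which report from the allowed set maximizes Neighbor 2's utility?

Report 3: project built, pays 3, utility 5 - 3 = 2.
Report 5: project built, pays 5, utility 5 - 5 = 0.
Report 11: project built, pays 11, utility 5 - 11 = -6.
The best choice is 3 with utility 2.

3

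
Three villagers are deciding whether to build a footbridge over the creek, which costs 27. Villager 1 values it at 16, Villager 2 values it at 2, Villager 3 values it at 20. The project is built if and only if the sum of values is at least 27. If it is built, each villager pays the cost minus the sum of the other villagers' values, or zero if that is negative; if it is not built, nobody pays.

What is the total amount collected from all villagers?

14

Total value 38 ≥ cost 27, so it is built.
Villager 1: others sum to 22; max(0, 27 - 22) = 5.
Villager 2: others sum to 36; max(0, 27 - 36) = 0.
Villager 3: others sum to 18; max(0, 27 - 18) = 9.
Total collected = 5 + 0 + 9 = 14.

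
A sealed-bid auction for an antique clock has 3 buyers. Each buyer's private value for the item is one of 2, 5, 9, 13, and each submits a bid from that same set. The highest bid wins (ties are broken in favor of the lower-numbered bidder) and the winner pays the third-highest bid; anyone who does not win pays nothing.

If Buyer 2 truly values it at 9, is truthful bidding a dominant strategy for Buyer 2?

Consider the case where Buyer 1 bids 2 and Buyer 3 bids 13.
Truthful bid 9: loses, pays 0, utility 0.
Bid 13 instead: wins, pays 2, utility 9 - 2 = 7.
Since 7 > 0, bidding 13 is strictly better here, so truthful bidding is not dominant.

No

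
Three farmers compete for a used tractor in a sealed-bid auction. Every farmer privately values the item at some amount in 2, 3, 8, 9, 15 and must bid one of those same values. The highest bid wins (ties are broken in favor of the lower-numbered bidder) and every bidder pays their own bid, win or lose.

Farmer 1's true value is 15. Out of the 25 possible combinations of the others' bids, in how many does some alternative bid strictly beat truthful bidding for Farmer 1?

Others bid (2, 2): truth gives 0; bid 2 gives 13 > 0. Violating.
Others bid (2, 3): truth gives 0; bid 3 gives 12 > 0. Violating.
Others bid (2, 8): truth gives 0; bid 8 gives 7 > 0. Violating.
Others bid (2, 9): truth gives 0; bid 9 gives 6 > 0. Violating.
Others bid (2, 15): truth gives 0; no alternative beats it.
Others bid (3, 15): truth gives 0; no alternative beats it.
(Checking all 25 profiles: 16 have a profitable deviation, 9 do not.)

16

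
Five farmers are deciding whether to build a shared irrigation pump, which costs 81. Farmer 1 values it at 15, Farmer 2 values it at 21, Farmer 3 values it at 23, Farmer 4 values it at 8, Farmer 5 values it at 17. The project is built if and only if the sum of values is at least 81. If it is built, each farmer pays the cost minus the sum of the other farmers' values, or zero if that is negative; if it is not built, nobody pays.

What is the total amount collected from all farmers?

Total value 84 ≥ cost 81, so it is built.
Farmer 1: others sum to 69; max(0, 81 - 69) = 12.
Farmer 2: others sum to 63; max(0, 81 - 63) = 18.
Farmer 3: others sum to 61; max(0, 81 - 61) = 20.
Farmer 4: others sum to 76; max(0, 81 - 76) = 5.
Farmer 5: others sum to 67; max(0, 81 - 67) = 14.
Total collected = 12 + 18 + 20 + 5 + 14 = 69.

69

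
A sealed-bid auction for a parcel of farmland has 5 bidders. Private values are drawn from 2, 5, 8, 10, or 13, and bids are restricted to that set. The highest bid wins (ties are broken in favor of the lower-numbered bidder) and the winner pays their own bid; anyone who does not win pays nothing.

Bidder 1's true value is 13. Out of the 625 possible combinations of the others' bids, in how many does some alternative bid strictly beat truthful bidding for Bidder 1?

Others bid (2, 2, 2, 2): truth gives 0; bid 2 gives 11 > 0. Violating.
Others bid (2, 2, 2, 5): truth gives 0; bid 5 gives 8 > 0. Violating.
Others bid (2, 2, 2, 8): truth gives 0; bid 8 gives 5 > 0. Violating.
Others bid (2, 2, 2, 10): truth gives 0; bid 10 gives 3 > 0. Violating.
Others bid (2, 2, 2, 13): truth gives 0; no alternative beats it.
Others bid (2, 2, 5, 13): truth gives 0; no alternative beats it.
(Checking all 625 profiles: 256 have a profitable deviation, 369 do not.)

256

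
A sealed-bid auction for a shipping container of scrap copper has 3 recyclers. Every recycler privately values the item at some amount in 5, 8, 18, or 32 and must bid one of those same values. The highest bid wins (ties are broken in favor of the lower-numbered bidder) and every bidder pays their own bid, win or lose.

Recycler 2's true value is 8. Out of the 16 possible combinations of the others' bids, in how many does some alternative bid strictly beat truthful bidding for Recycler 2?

14

Others bid (5, 18): truth gives -8; bid 5 gives -5 > -8. Violating.
Others bid (5, 32): truth gives -8; bid 5 gives -5 > -8. Violating.
Others bid (8, 5): truth gives -8; bid 5 gives -5 > -8. Violating.
Others bid (8, 8): truth gives -8; bid 5 gives -5 > -8. Violating.
Others bid (5, 5): truth gives 0; no alternative beats it.
Others bid (5, 8): truth gives 0; no alternative beats it.
(Checking all 16 profiles: 14 have a profitable deviation, 2 do not.)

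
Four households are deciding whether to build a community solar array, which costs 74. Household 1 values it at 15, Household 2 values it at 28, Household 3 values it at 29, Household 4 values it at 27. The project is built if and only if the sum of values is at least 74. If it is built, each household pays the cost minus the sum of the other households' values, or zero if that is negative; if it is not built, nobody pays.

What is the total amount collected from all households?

9

Total value 99 ≥ cost 74, so it is built.
Household 1: others sum to 84; max(0, 74 - 84) = 0.
Household 2: others sum to 71; max(0, 74 - 71) = 3.
Household 3: others sum to 70; max(0, 74 - 70) = 4.
Household 4: others sum to 72; max(0, 74 - 72) = 2.
Total collected = 0 + 3 + 4 + 2 = 9.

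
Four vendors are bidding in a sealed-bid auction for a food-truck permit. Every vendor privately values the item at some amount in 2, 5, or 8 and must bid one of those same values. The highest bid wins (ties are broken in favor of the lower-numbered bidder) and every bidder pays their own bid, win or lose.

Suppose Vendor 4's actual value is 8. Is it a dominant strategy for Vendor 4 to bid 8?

No

Consider the case where Vendor 1 bids 2, Vendor 2 bids 2 and Vendor 3 bids 2.
Truthful bid 8: wins, pays 8, utility 8 - 8 = 0.
Bid 5 instead: wins, pays 5, utility 8 - 5 = 3.
Since 3 > 0, bidding 5 is strictly better here, so truthful bidding is not dominant.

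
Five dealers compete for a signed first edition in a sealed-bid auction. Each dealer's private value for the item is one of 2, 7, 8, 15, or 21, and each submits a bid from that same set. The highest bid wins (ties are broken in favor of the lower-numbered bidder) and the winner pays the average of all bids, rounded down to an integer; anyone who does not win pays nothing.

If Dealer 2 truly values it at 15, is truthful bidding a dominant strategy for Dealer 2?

Consider the case where Dealer 1 bids 2, Dealer 3 bids 2, Dealer 4 bids 2 and Dealer 5 bids 2.
Truthful bid 15: wins, pays 4, utility 15 - 4 = 11.
Bid 7 instead: wins, pays 3, utility 15 - 3 = 12.
Since 12 > 11, bidding 7 is strictly better here, so truthful bidding is not dominant.

No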